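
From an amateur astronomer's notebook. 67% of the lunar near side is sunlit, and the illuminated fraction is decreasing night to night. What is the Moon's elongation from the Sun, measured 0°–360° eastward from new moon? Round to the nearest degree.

250°

cos θ = 1 − 2f = -0.340, giving a principal value of 109.9°.
Waning ⇒ past full, so θ = 360° − 109.9° = 250.1°.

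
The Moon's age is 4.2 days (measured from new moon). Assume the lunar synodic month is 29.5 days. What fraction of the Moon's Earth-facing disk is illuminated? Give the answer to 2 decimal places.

Phase angle: θ = 360°·(4.2 d)/(29.5 d) = 51.3°.
cos 51.3° = 0.626, so f = (1 − 0.626)/2 = 0.187.

0.19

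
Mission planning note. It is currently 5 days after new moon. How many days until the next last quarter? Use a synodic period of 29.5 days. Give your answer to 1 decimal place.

17.1 days

Last quarter occurs at elongation 270°, i.e. at age 29.5 × 270/360 = 22.125 d.
So 17.125 days remain (22.125 − 5).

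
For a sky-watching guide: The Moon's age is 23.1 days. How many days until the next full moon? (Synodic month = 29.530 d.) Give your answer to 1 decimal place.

21.2 days

Full moon is 0.5 of the way through the cycle: age 0.5 × 29.530 = 14.765 d.
Already past this cycle's full moon; the next is at 14.765 + 29.530 = 44.295 d, so 44.295 − 23.1 = 21.195 days.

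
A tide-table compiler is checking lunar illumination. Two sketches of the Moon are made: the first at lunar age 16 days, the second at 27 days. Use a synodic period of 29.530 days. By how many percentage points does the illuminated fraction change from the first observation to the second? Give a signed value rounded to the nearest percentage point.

First observation: θ = 360°·16/29.530 = 195.1°, so f = 0.983.
Second observation: θ = 329.2°, f = 0.071.
Δf = 0.071 − 0.983 = -0.912, i.e. -91 pp.

-91 pp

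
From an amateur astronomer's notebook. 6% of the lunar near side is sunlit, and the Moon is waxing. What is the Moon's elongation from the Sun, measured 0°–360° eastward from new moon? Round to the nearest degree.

28°

cos θ = 1 − 2f = 0.880, giving a principal value of 28.4°.
Before full moon the principal value applies: θ = 28.4°.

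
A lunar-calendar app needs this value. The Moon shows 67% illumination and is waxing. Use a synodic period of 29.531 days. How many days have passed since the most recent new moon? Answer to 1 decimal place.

9.0 days

Invert f = (1 − cos θ)/2 to get cos θ = 1 − 2(0.67) = -0.340, hence θ₀ = arccos -0.340 = 109.9°.
Waxing ⇒ before full, so θ = 109.9°.
At 360°/29.531 d per day, 109.9° corresponds to 9.01 days.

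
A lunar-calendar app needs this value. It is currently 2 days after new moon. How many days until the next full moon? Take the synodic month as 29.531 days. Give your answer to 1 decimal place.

Full moon is 0.5 of the way through the cycle: age 0.5 × 29.531 = 14.765 d.
So 12.765 days remain (14.765 − 2).

12.8 days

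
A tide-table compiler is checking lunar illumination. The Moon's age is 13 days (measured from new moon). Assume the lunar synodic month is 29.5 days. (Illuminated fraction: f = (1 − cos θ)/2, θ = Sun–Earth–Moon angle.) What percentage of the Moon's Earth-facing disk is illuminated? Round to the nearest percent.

97%

Elongation θ = 360° × 13/29.5 ≈ 158.6°.
cos 158.6° = (-0.931), so f = (1 − (-0.931))/2 = 0.966, so 97%.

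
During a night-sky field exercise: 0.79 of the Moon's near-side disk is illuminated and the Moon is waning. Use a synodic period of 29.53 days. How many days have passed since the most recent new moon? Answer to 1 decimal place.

19.2 days

From f = (1 − cos θ)/2: cos θ = 1 − 2×0.79 = -0.580; arccos → 125.5°.
Since the Moon is past full (waning), take the reflex angle: θ = 360° − 125.5° = 234.5°.
At 360°/29.53 d per day, 234.5° corresponds to 19.24 days.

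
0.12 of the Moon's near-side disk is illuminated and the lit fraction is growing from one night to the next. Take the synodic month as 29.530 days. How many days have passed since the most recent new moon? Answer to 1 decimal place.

cos θ = 1 − 2f = 0.760, giving a principal value of 40.5°.
The Moon is waxing (0°–180°), so θ = 40.5° directly.
At 360°/29.530 d per day, 40.5° corresponds to 3.33 days.

3.3 days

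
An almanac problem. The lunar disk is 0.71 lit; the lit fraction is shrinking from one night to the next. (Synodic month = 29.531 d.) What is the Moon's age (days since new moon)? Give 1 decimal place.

From f = (1 − cos θ)/2: cos θ = 1 − 2×0.71 = -0.420; arccos → 114.8°.
A waning Moon lies in 180°–360°, so θ = 360° − 114.8° = 245.2°.
Age = 29.531 × 245.2°/360° ≈ 20.11 days.

20.1 days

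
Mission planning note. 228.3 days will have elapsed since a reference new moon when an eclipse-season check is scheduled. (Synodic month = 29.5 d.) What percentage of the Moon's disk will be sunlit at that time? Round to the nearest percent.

Reduce mod P: 228.3 − 7×29.5 = 21.80 d into the current lunation.
Phase angle: θ = 360°·(21.80 d)/(29.5 d) = 266.0°.
Illuminated fraction = (1 − cos 266.0°)/2 = (1 − (-0.069))/2 ≈ 0.535, so 53%.

53%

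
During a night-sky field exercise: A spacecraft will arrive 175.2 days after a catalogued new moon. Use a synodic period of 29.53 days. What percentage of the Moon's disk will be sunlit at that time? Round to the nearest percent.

4%

175.2 d spans 5 complete synodic months (5 × 29.53 = 147.65 d) plus 27.55 d.
Phase angle: θ = 360°·(27.55 d)/(29.53 d) = 335.9°.
Illuminated fraction = (1 − cos 335.9°)/2 = (1 − 0.913)/2 ≈ 0.044, so 4%.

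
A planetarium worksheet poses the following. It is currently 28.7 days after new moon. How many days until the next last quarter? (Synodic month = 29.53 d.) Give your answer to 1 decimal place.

Last quarter is 0.75 of the way through the cycle: age 0.75 × 29.53 = 22.148 d.
Already past this cycle's last quarter; the next is at 22.148 + 29.53 = 51.678 d, so 51.678 − 28.7 = 22.978 days.

23.0 days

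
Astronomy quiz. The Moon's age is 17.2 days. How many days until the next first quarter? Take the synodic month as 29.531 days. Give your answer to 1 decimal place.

19.7 days

First quarter is 0.25 of the way through the cycle: age 0.25 × 29.531 = 7.383 d.
This lunation's first quarter (7.383 d) has passed, so add one period: 36.914 − 17.2 = 19.714 days.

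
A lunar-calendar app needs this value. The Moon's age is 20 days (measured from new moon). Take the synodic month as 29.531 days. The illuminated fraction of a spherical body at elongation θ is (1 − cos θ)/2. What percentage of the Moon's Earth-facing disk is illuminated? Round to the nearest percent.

72%

Elongation θ = 360° × 20/29.531 ≈ 243.8°.
Illuminated fraction = (1 − cos 243.8°)/2 = (1 − (-0.441))/2 ≈ 0.721, so 72%.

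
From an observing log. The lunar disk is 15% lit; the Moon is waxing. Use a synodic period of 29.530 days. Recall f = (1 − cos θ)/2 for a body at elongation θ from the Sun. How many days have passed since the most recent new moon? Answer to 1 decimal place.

cos θ = 1 − 2f = 0.700, giving a principal value of 45.6°.
The Moon is waxing (0°–180°), so θ = 45.6° directly.
At 360°/29.530 d per day, 45.6° corresponds to 3.74 days.

3.7 days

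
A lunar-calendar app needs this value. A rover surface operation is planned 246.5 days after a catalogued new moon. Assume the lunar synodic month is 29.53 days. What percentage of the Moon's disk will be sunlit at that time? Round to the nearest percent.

79%

Reduce mod P: 246.5 − 8×29.53 = 10.26 d into the current lunation.
Phase angle: θ = 360°·(10.26 d)/(29.53 d) = 125.1°.
Illuminated fraction = (1 − cos 125.1°)/2 = (1 − (-0.575))/2 ≈ 0.787, so 79%.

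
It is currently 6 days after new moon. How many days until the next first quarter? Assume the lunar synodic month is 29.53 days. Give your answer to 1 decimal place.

First quarter is 0.25 of the way through the cycle: age 0.25 × 29.53 = 7.383 d.
So 1.383 days remain (7.383 − 6).

1.4 days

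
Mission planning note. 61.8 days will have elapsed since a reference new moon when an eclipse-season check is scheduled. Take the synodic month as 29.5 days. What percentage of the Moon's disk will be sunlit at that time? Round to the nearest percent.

Reduce mod P: 61.8 − 2×29.5 = 2.80 d into the current lunation.
The Moon has covered 2.80/29.5 of its cycle, so θ ≈ 360° × 2.80/29.5 = 34.2°.
With cos θ = 0.827, the lit fraction is (1 − 0.827)/2 ≈ 0.086, so 9%.

9%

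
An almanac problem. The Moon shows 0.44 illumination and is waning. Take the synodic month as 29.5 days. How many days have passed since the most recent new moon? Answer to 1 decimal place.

22.7 days

Invert f = (1 − cos θ)/2 to get cos θ = 1 − 2(0.44) = 0.120, hence θ₀ = arccos 0.120 = 83.1°.
Waning ⇒ past full, so θ = 360° − 83.1° = 276.9°.
Age = 29.5 × 276.9°/360° ≈ 22.69 days.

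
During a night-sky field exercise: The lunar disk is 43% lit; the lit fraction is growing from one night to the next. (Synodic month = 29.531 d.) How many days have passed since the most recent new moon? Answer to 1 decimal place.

Invert f = (1 − cos θ)/2 to get cos θ = 1 − 2(0.43) = 0.140, hence θ₀ = arccos 0.140 = 82.0°.
The Moon is waxing (0°–180°), so θ = 82.0° directly.
At 360°/29.531 d per day, 82.0° corresponds to 6.72 days.

6.7 days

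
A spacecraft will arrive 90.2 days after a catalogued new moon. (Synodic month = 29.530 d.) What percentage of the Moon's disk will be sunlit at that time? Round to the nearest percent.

3%

90.2/29.530 = 3.055 lunations, so 3 complete cycles and 1.61 d into the next.
Elongation θ = 360° × 1.61/29.530 ≈ 19.6°.
With cos θ = 0.942, the lit fraction is (1 − 0.942)/2 ≈ 0.029, so 3%.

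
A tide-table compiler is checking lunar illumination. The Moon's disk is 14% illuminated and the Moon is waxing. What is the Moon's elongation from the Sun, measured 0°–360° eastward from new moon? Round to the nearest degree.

44°

Invert f = (1 − cos θ)/2 to get cos θ = 1 − 2(0.14) = 0.720, hence θ₀ = arccos 0.720 = 43.9°.
Before full moon the principal value applies: θ = 43.9°.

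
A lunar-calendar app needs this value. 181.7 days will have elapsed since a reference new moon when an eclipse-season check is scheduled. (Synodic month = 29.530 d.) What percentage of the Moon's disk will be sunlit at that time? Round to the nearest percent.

21%

Reduce mod P: 181.7 − 6×29.530 = 4.52 d into the current lunation.
Phase angle: θ = 360°·(4.52 d)/(29.530 d) = 55.1°.
Illuminated fraction = (1 − cos 55.1°)/2 = (1 − 0.572)/2 ≈ 0.214, so 21%.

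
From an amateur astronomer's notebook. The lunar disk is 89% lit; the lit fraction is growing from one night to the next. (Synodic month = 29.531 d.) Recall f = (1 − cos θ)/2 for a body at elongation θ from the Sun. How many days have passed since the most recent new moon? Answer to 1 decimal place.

cos θ = 1 − 2f = -0.780, giving a principal value of 141.3°.
Waxing ⇒ before full, so θ = 141.3°.
At 360°/29.531 d per day, 141.3° corresponds to 11.59 days.

11.6 days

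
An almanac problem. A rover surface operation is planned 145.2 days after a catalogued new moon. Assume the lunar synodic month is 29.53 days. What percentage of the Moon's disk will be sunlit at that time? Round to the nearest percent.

7%

145.2 d spans 4 complete synodic months (4 × 29.53 = 118.12 d) plus 27.08 d.
Elongation θ = 360° × 27.08/29.53 ≈ 330.1°.
With cos θ = 0.867, the lit fraction is (1 − 0.867)/2 ≈ 0.066, so 7%.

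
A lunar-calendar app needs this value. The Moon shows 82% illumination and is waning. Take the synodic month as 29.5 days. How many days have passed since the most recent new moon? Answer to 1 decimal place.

18.9 days

Invert f = (1 − cos θ)/2 to get cos θ = 1 − 2(0.82) = -0.640, hence θ₀ = arccos -0.640 = 129.8°.
Since the Moon is past full (waning), take the reflex angle: θ = 360° − 129.8° = 230.2°.
At 360°/29.5 d per day, 230.2° corresponds to 18.86 days.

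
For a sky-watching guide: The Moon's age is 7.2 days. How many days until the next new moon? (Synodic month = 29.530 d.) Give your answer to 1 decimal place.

22.3 days

One full lunation from the last new moon is 29.530 d; remaining = 29.530 − 7.2 = 22.330 d.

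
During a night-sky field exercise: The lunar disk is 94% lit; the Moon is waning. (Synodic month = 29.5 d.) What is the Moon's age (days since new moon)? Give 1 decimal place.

17.1 days

From f = (1 − cos θ)/2: cos θ = 1 − 2×0.94 = -0.880; arccos → 151.6°.
Waning ⇒ past full, so θ = 360° − 151.6° = 208.4°.
Age = 29.5 × 208.4°/360° ≈ 17.07 days.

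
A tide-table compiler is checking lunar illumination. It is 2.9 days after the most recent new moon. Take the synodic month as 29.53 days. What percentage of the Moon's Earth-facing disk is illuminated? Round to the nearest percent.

9%

Phase angle: θ = 360°·(2.9 d)/(29.53 d) = 35.4°.
Illuminated fraction = (1 − cos 35.4°)/2 = (1 − 0.816)/2 ≈ 0.092, so 9%.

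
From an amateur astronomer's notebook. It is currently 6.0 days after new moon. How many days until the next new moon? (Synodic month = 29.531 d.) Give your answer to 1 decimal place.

23.5 days

The next new moon completes the synodic month: 29.531 − 6.0 = 23.531 days.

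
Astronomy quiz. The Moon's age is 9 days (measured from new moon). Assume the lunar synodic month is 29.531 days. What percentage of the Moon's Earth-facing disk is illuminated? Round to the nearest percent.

67%

Elongation θ = 360° × 9/29.531 ≈ 109.7°.
With cos θ = (-0.337), the lit fraction is (1 − (-0.337))/2 ≈ 0.669, so 67%.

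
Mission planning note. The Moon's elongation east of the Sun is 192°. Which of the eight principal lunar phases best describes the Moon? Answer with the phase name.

full moon

192° lies in the full moon sector of the 8-phase cycle.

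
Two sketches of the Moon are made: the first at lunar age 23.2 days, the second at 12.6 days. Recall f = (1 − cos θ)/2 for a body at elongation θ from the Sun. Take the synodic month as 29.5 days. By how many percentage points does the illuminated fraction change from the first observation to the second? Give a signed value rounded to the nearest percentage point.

θ₁ = 360° × 23.2/29.5 = 283.1°, f₁ = (1 − cos θ₁)/2 = 0.387.
θ₂ = 360° × 12.6/29.5 = 153.8°, f₂ = (1 − cos θ₂)/2 = 0.948.
Change = f₂ − f₁ = +0.562 → +56 percentage points.

+56 percentage points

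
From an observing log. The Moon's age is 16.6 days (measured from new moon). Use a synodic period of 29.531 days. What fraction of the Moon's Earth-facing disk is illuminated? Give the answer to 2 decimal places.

Phase angle: θ = 360°·(16.6 d)/(29.531 d) = 202.4°.
cos 202.4° = (-0.925), so f = (1 − (-0.925))/2 = 0.962.

0.96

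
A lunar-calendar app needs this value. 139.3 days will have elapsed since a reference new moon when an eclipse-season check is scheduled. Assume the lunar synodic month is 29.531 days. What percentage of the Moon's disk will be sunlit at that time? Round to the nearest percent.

60%

Reduce mod P: 139.3 − 4×29.531 = 21.18 d into the current lunation.
Phase angle: θ = 360°·(21.18 d)/(29.531 d) = 258.1°.
cos 258.1° = (-0.205), so f = (1 − (-0.205))/2 = 0.603, so 60%.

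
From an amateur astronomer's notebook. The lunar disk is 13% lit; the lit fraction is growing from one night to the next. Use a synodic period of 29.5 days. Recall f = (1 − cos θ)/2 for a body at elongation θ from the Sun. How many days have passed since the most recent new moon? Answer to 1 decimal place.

3.5 days

cos θ = 1 − 2f = 0.740, giving a principal value of 42.3°.
Waxing ⇒ before full, so θ = 42.3°.
That fraction of the synodic month is 42.3/360 × 29.5 d ≈ 3.46 d.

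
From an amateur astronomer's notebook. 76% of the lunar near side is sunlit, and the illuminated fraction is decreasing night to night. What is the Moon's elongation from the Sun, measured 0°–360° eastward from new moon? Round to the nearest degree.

Invert f = (1 − cos θ)/2 to get cos θ = 1 − 2(0.76) = -0.520, hence θ₀ = arccos -0.520 = 121.3°.
A waning Moon lies in 180°–360°, so θ = 360° − 121.3° = 238.7°.

239°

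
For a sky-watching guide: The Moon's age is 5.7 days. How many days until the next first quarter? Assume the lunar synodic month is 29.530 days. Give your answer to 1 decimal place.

1.7 days

First quarter is 0.25 of the way through the cycle: age 0.25 × 29.530 = 7.383 d.
So 1.683 days remain (7.383 − 5.7).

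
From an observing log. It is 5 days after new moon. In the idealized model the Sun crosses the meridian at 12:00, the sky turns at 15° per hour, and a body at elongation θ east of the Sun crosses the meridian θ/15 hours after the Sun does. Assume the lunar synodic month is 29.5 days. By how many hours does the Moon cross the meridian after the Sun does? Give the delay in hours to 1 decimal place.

Elongation θ = 360° × 5/29.5 ≈ 61.0°.
The Moon trails the Sun by θ/15 = 61.0/15 ≈ 4.07 hours.
So the Moon crosses the meridian 4.07 h after the Sun.

4.1 h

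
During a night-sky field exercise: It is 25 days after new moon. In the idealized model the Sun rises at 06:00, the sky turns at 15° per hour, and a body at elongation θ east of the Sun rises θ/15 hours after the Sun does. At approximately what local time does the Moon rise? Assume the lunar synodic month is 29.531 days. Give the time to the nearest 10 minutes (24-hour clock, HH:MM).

The Moon has covered 25/29.531 of its cycle, so θ ≈ 360° × 25/29.531 = 304.8°.
The Moon trails the Sun by θ/15 = 304.8/15 ≈ 20.32 hours.
06:00 + 20.318 h ≈ 02:19 → 02:20 to the nearest ten minutes.

02:20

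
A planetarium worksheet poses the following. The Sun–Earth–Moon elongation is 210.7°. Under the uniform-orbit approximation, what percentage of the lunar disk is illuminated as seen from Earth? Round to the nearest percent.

cos 210.7° = (-0.860), so f = (1 − (-0.860))/2 = 0.930, i.e. 93%.

93%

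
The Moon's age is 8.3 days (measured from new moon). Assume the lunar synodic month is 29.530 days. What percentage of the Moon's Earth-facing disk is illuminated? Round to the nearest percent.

Elongation θ = 360° × 8.3/29.530 ≈ 101.2°.
Illuminated fraction = (1 − cos 101.2°)/2 = (1 − (-0.194))/2 ≈ 0.597, so 60%.

60%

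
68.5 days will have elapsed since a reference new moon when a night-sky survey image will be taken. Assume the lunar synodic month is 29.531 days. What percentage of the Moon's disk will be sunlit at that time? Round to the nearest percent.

71%

68.5 d spans 2 complete synodic months (2 × 29.531 = 59.06 d) plus 9.44 d.
The Moon has covered 9.44/29.531 of its cycle, so θ ≈ 360° × 9.44/29.531 = 115.1°.
cos 115.1° = (-0.423), so f = (1 − (-0.423))/2 = 0.712, so 71%.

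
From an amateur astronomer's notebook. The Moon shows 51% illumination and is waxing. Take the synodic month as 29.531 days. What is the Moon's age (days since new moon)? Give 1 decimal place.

Invert f = (1 − cos θ)/2 to get cos θ = 1 − 2(0.51) = -0.020, hence θ₀ = arccos -0.020 = 91.1°.
Before full moon the principal value applies: θ = 91.1°.
That fraction of the synodic month is 91.1/360 × 29.531 d ≈ 7.48 d.

7.5 days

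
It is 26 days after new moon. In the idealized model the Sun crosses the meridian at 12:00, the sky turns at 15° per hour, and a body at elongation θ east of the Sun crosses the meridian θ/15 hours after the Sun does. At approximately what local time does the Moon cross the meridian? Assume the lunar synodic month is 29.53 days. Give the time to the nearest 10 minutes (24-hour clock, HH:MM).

Phase angle: θ = 360°·(26 d)/(29.53 d) = 317.0°.
Delay after the Sun = 317.0° / (15°/h) ≈ 21.13 h.
12:00 + 21.131 h ≈ 09:08 → 09:10 to the nearest ten minutes.

09:10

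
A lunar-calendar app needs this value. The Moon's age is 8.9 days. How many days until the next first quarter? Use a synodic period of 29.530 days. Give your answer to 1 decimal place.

First quarter occurs at elongation 90°, i.e. at age 29.530 × 90/360 = 7.383 d.
This lunation's first quarter (7.383 d) has passed, so add one period: 36.913 − 8.9 = 28.013 days.

28.0 days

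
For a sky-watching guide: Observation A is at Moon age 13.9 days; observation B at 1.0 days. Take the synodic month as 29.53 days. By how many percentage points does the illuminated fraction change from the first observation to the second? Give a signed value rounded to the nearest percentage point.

θ₁ = 360° × 13.9/29.53 = 169.5°, f₁ = (1 − cos θ₁)/2 = 0.992.
θ₂ = 360° × 1.0/29.53 = 12.2°, f₂ = (1 − cos θ₂)/2 = 0.011.
Change = f₂ − f₁ = -0.980 → -98 percentage points.

-98 percentage points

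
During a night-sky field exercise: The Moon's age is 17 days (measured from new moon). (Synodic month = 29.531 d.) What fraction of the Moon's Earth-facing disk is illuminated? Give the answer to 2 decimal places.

The Moon has covered 17/29.531 of its cycle, so θ ≈ 360° × 17/29.531 = 207.2°.
Illuminated fraction = (1 − cos 207.2°)/2 = (1 − (-0.889))/2 ≈ 0.945.

0.94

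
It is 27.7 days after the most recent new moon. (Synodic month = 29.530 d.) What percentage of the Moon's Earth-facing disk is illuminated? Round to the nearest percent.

4%

The Moon has covered 27.7/29.530 of its cycle, so θ ≈ 360° × 27.7/29.530 = 337.7°.
Illuminated fraction = (1 − cos 337.7°)/2 = (1 − 0.925)/2 ≈ 0.037, so 4%.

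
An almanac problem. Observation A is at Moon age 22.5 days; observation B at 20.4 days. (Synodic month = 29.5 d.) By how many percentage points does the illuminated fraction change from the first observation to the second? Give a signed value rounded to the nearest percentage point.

+22 percentage points

θ₁ = 360° × 22.5/29.5 = 274.6°, f₁ = (1 − cos θ₁)/2 = 0.460.
θ₂ = 360° × 20.4/29.5 = 248.9°, f₂ = (1 − cos θ₂)/2 = 0.680.
Change = f₂ − f₁ = +0.219 → +22 percentage points.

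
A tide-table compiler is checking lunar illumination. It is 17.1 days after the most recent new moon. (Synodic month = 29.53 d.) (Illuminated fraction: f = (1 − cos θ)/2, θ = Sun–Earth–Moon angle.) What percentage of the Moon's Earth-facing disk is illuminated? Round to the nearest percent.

The Moon has covered 17.1/29.53 of its cycle, so θ ≈ 360° × 17.1/29.53 = 208.5°.
With cos θ = (-0.879), the lit fraction is (1 − (-0.879))/2 ≈ 0.940, so 94%.

94%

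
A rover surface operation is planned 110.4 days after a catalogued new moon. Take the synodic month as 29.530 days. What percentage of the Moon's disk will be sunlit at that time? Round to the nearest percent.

Reduce mod P: 110.4 − 3×29.530 = 21.81 d into the current lunation.
Elongation θ = 360° × 21.81/29.530 ≈ 265.9°.
Illuminated fraction = (1 − cos 265.9°)/2 = (1 − (-0.072))/2 ≈ 0.536, so 54%.

54%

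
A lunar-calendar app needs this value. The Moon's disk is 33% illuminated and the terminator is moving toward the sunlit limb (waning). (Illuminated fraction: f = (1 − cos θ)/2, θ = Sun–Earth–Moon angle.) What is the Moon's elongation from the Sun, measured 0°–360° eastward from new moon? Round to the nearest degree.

cos θ = 1 − 2f = 0.340, giving a principal value of 70.1°.
Since the Moon is past full (waning), take the reflex angle: θ = 360° − 70.1° = 289.9°.

290°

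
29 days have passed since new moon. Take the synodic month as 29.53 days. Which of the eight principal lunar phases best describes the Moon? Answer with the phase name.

At 29/29.53 of the cycle, θ ≈ 354° — the new moon range.

new moon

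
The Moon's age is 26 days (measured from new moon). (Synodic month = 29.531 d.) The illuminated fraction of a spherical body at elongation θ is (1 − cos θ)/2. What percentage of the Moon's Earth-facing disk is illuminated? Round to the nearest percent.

The Moon has covered 26/29.531 of its cycle, so θ ≈ 360° × 26/29.531 = 317.0°.
cos 317.0° = 0.731, so f = (1 − 0.731)/2 = 0.135, so 13%.

13%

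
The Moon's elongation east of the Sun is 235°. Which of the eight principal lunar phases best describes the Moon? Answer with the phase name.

waning gibbous

The waning gibbous sector spans roughly 202°–248°; 235° falls inside it.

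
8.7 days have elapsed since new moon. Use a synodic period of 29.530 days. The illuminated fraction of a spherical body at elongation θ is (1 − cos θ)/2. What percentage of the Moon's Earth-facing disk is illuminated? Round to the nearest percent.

64%

Phase angle: θ = 360°·(8.7 d)/(29.530 d) = 106.1°.
cos 106.1° = (-0.277), so f = (1 − (-0.277))/2 = 0.638, so 64%.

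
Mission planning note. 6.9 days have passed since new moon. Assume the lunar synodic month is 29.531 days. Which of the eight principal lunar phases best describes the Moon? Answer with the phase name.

At 6.9/29.531 of the cycle, θ ≈ 84° — the first quarter range.

first quarter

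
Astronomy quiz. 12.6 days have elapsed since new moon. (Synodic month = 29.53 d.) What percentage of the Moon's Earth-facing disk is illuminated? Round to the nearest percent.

95%

Elongation θ = 360° × 12.6/29.53 ≈ 153.6°.
Illuminated fraction = (1 − cos 153.6°)/2 = (1 − (-0.896))/2 ≈ 0.948, so 95%.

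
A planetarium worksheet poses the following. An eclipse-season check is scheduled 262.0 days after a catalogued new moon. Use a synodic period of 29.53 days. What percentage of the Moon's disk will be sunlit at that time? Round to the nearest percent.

15%

262.0/29.53 = 8.872 lunations, so 8 complete cycles and 25.76 d into the next.
Phase angle: θ = 360°·(25.76 d)/(29.53 d) = 314.0°.
With cos θ = 0.695, the lit fraction is (1 − 0.695)/2 ≈ 0.152, so 15%.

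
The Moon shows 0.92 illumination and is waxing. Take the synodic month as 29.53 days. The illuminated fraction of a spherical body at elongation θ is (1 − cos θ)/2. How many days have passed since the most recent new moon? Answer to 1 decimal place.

Invert f = (1 − cos θ)/2 to get cos θ = 1 − 2(0.92) = -0.840, hence θ₀ = arccos -0.840 = 147.1°.
Waxing ⇒ before full, so θ = 147.1°.
At 360°/29.53 d per day, 147.1° corresponds to 12.07 days.

12.1 days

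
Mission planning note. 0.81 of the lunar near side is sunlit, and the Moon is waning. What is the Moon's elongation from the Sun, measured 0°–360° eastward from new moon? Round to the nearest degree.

232°

From f = (1 − cos θ)/2: cos θ = 1 − 2×0.81 = -0.620; arccos → 128.3°.
Waning ⇒ past full, so θ = 360° − 128.3° = 231.7°.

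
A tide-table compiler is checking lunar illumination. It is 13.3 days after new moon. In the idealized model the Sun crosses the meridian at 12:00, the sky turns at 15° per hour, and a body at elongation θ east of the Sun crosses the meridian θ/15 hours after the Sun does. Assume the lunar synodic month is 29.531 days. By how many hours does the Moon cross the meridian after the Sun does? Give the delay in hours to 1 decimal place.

Elongation θ = 360° × 13.3/29.531 ≈ 162.1°.
The Moon trails the Sun by θ/15 = 162.1/15 ≈ 10.81 hours.
So the Moon crosses the meridian 10.81 h after the Sun.

10.8 h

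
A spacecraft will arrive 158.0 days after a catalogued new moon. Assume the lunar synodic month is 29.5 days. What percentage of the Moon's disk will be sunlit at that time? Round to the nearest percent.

158.0/29.5 = 5.356 lunations, so 5 complete cycles and 10.50 d into the next.
Phase angle: θ = 360°·(10.50 d)/(29.5 d) = 128.1°.
With cos θ = (-0.618), the lit fraction is (1 − (-0.618))/2 ≈ 0.809, so 81%.

81%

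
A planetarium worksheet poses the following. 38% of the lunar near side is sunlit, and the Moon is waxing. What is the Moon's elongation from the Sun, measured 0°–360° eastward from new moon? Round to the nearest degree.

Invert f = (1 − cos θ)/2 to get cos θ = 1 − 2(0.38) = 0.240, hence θ₀ = arccos 0.240 = 76.1°.
Before full moon the principal value applies: θ = 76.1°.

76°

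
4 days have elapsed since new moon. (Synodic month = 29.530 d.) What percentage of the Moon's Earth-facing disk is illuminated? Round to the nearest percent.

Elongation θ = 360° × 4/29.530 ≈ 48.8°.
Illuminated fraction = (1 − cos 48.8°)/2 = (1 − 0.659)/2 ≈ 0.170, so 17%.

17%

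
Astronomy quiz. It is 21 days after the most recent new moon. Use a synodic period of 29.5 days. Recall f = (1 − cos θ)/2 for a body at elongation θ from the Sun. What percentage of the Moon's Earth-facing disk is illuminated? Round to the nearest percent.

Elongation θ = 360° × 21/29.5 ≈ 256.3°.
With cos θ = (-0.237), the lit fraction is (1 − (-0.237))/2 ≈ 0.619, so 62%.

62%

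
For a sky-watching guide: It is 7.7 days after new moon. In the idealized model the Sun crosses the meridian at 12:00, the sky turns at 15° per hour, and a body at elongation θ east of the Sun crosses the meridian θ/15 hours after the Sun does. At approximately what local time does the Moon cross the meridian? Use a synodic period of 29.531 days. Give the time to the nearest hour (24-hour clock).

Elongation θ = 360° × 7.7/29.531 ≈ 93.9°.
The Moon trails the Sun by θ/15 = 93.9/15 ≈ 6.26 hours.
12:00 + 6.26 h ≈ 18:15 → 18:00 to the nearest hour.

18:00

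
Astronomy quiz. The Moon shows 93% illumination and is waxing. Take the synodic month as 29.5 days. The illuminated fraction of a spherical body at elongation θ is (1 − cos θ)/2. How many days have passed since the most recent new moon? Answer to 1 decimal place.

12.2 days

From f = (1 − cos θ)/2: cos θ = 1 − 2×0.93 = -0.860; arccos → 149.3°.
Before full moon the principal value applies: θ = 149.3°.
At 360°/29.5 d per day, 149.3° corresponds to 12.24 days.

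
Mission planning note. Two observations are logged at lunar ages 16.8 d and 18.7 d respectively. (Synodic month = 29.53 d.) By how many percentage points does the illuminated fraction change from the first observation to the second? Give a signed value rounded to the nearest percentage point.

-12 pp

θ₁ = 360° × 16.8/29.53 = 204.8°, f₁ = (1 − cos θ₁)/2 = 0.954.
θ₂ = 360° × 18.7/29.53 = 228.0°, f₂ = (1 − cos θ₂)/2 = 0.835.
Change = f₂ − f₁ = -0.119 → -12 percentage points.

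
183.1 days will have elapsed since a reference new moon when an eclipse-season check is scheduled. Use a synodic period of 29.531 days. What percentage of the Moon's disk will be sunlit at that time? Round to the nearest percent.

Reduce mod P: 183.1 − 6×29.531 = 5.91 d into the current lunation.
Elongation θ = 360° × 5.91/29.531 ≈ 72.1°.
With cos θ = 0.307, the lit fraction is (1 − 0.307)/2 ≈ 0.346, so 35%.

35%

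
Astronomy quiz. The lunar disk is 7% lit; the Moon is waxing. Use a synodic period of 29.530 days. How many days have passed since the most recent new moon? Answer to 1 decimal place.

2.5 days

cos θ = 1 − 2f = 0.860, giving a principal value of 30.7°.
The Moon is waxing (0°–180°), so θ = 30.7° directly.
Age = 29.530 × 30.7°/360° ≈ 2.52 days.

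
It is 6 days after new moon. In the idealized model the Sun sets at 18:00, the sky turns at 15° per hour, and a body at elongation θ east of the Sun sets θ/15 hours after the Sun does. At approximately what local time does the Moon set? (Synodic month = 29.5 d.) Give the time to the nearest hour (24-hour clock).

Phase angle: θ = 360°·(6 d)/(29.5 d) = 73.2°.
At 15° of sky rotation per hour, 73.2° corresponds to a 4.88 h lag.
18:00 + 4.88 h ≈ 22:53 → 23:00 to the nearest hour.

23:00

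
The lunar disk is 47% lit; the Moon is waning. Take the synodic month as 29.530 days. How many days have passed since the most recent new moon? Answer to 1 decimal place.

cos θ = 1 − 2f = 0.060, giving a principal value of 86.6°.
A waning Moon lies in 180°–360°, so θ = 360° − 86.6° = 273.4°.
At 360°/29.530 d per day, 273.4° corresponds to 22.43 days.

22.4 days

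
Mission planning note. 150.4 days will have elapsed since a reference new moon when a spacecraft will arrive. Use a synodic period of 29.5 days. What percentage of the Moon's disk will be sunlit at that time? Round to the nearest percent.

9%

150.4/29.5 = 5.098 lunations, so 5 complete cycles and 2.90 d into the next.
Phase angle: θ = 360°·(2.90 d)/(29.5 d) = 35.4°.
Illuminated fraction = (1 − cos 35.4°)/2 = (1 − 0.815)/2 ≈ 0.092, so 9%.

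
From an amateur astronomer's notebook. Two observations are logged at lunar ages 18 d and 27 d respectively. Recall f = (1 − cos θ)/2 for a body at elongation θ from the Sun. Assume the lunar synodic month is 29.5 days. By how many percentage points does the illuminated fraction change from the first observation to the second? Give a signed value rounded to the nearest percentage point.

-82 percentage points

θ₁ = 360° × 18/29.5 = 219.7°, f₁ = (1 − cos θ₁)/2 = 0.885.
θ₂ = 360° × 27/29.5 = 329.5°, f₂ = (1 − cos θ₂)/2 = 0.069.
Change = f₂ − f₁ = -0.816 → -82 percentage points.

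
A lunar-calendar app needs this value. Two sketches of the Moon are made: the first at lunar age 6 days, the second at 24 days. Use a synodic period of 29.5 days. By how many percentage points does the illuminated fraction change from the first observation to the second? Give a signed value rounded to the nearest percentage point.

θ₁ = 360° × 6/29.5 = 73.2°, f₁ = (1 − cos θ₁)/2 = 0.356.
θ₂ = 360° × 24/29.5 = 292.9°, f₂ = (1 − cos θ₂)/2 = 0.306.
Change = f₂ − f₁ = -0.050 → -5 percentage points.

-5 pp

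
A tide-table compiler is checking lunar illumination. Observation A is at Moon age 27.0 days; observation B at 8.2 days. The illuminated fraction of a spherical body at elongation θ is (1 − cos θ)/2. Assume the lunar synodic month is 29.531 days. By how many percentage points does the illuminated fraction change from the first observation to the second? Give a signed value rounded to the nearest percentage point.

First observation: θ = 360°·27.0/29.531 = 329.1°, so f = 0.071.
Second observation: θ = 100.0°, f = 0.587.
Δf = 0.587 − 0.071 = +0.516, i.e. +52 pp.

+52 percentage points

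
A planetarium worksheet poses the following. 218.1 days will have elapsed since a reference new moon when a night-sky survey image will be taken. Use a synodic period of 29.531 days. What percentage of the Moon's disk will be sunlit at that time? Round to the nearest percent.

218.1/29.531 = 7.385 lunations, so 7 complete cycles and 11.38 d into the next.
Phase angle: θ = 360°·(11.38 d)/(29.531 d) = 138.8°.
With cos θ = (-0.752), the lit fraction is (1 − (-0.752))/2 ≈ 0.876, so 88%.

88%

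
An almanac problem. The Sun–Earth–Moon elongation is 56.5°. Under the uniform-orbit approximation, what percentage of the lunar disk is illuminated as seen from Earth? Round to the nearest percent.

22%

Half-versine of 56.5°: (1 − 0.552)/2 = 0.224, i.e. 22%.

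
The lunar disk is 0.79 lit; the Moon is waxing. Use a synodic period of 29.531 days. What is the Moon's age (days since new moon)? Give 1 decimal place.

From f = (1 − cos θ)/2: cos θ = 1 − 2×0.79 = -0.580; arccos → 125.5°.
Waxing ⇒ before full, so θ = 125.5°.
At 360°/29.531 d per day, 125.5° corresponds to 10.29 days.

10.3 days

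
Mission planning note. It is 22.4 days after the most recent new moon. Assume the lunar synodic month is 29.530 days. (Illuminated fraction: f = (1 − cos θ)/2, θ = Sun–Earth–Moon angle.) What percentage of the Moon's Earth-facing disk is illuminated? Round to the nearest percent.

Phase angle: θ = 360°·(22.4 d)/(29.530 d) = 273.1°.
With cos θ = 0.054, the lit fraction is (1 − 0.054)/2 ≈ 0.473, so 47%.

47%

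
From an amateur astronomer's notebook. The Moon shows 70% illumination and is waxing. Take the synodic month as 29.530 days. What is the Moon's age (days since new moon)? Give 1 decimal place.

Invert f = (1 − cos θ)/2 to get cos θ = 1 − 2(0.70) = -0.400, hence θ₀ = arccos -0.400 = 113.6°.
The Moon is waxing (0°–180°), so θ = 113.6° directly.
At 360°/29.530 d per day, 113.6° corresponds to 9.32 days.

9.3 days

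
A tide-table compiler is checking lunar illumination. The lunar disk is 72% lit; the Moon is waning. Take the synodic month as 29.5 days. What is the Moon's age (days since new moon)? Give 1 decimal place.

20.0 days

From f = (1 − cos θ)/2: cos θ = 1 − 2×0.72 = -0.440; arccos → 116.1°.
Waning ⇒ past full, so θ = 360° − 116.1° = 243.9°.
At 360°/29.5 d per day, 243.9° corresponds to 19.99 days.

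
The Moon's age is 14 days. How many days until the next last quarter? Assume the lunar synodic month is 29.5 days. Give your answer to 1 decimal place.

Last quarter occurs at elongation 270°, i.e. at age 29.5 × 270/360 = 22.125 d.
That is 22.125 − 14 = 8.125 days ahead.

8.1 days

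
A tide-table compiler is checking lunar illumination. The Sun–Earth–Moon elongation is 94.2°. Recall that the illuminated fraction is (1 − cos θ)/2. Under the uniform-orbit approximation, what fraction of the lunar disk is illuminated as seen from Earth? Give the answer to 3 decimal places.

cos 94.2° = (-0.073), so f = (1 − (-0.073))/2 = 0.537.

0.537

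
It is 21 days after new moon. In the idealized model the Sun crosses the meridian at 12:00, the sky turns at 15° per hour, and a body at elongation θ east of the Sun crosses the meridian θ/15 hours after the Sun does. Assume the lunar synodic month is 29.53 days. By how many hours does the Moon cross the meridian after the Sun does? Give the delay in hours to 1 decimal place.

Phase angle: θ = 360°·(21 d)/(29.53 d) = 256.0°.
The Moon trails the Sun by θ/15 = 256.0/15 ≈ 17.07 hours.
So the Moon crosses the meridian 17.07 h after the Sun.

17.1 h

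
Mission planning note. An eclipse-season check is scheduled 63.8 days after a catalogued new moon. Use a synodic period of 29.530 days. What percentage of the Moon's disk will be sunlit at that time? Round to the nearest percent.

23%

63.8/29.530 = 2.161 lunations, so 2 complete cycles and 4.74 d into the next.
The Moon has covered 4.74/29.530 of its cycle, so θ ≈ 360° × 4.74/29.530 = 57.8°.
With cos θ = 0.533, the lit fraction is (1 − 0.533)/2 ≈ 0.233, so 23%.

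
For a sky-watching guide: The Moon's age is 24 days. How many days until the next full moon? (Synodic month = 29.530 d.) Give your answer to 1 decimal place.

Full moon occurs at elongation 180°, i.e. at age 29.530 × 180/360 = 14.765 d.
This lunation's full moon (14.765 d) has passed, so add one period: 44.295 − 24 = 20.295 days.

20.3 days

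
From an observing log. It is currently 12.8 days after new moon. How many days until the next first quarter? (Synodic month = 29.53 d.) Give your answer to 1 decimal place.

24.1 days

First quarter is 0.25 of the way through the cycle: age 0.25 × 29.53 = 7.383 d.
This lunation's first quarter (7.383 d) has passed, so add one period: 36.913 − 12.8 = 24.113 days.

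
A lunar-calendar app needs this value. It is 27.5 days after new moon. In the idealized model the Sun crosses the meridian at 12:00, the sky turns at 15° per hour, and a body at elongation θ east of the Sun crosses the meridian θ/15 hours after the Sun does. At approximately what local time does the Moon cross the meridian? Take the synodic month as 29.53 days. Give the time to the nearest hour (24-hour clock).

Phase angle: θ = 360°·(27.5 d)/(29.53 d) = 335.3°.
The Moon trails the Sun by θ/15 = 335.3/15 ≈ 22.35 hours.
12:00 + 22.35 h ≈ 10:21 → 10:00 to the nearest hour.

10:00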